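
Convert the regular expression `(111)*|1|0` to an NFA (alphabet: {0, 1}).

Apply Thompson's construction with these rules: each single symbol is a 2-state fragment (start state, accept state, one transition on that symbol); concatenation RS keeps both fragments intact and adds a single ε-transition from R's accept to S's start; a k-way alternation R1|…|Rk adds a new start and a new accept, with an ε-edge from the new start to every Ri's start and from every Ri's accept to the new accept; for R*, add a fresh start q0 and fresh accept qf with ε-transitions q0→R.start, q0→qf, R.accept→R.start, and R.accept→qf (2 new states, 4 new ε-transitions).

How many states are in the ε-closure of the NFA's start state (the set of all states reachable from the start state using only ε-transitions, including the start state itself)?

Compute the ε-closure size of each fragment's start state recursively; a symbol fragment's start has no outgoing ε-edge, so its closure is just itself (size 1).
  111 → same as the first factor's closure: C = 1
  (111)* → C = 1 (new start) + 1 (body) + 1 (new accept) = 3
  (111)*|1|0 → new start ε-reaches every alternative's start; at least one alternative accepts ε, so the union's new accept is reached too: C = 1 + 3 + 1 + 1 + 1 = 7

7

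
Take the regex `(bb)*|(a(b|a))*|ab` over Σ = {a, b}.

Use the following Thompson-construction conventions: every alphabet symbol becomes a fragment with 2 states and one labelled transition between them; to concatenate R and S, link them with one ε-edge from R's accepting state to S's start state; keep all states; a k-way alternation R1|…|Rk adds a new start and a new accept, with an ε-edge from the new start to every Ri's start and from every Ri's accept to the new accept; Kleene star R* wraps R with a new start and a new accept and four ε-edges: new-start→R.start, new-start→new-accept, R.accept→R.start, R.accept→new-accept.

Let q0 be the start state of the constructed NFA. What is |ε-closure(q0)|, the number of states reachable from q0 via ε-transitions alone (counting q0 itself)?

Let C(F) = |ε-closure(F.start)| within fragment F, and note whether F accepts ε. Symbol fragments have C = 1 and do not accept ε. Then:
  bb → C equals the left operand's closure size = 1 (its accept is not ε-reachable, so the closure stops there)
  (bb)* → the star's fresh start ε-reaches both the body's start and the fresh accept: C = 2 + 1 = 3
  b|a → C = 1 + 1 + 1 = 3 (the new accept is not ε-reachable since no branch accepts ε)
  a(b|a) → C equals the left operand's closure size = 1 (its accept is not ε-reachable, so the closure stops there)
  (a(b|a))* → C = 1 (new start) + 1 (body) + 1 (new accept) = 3
  ab → C equals the left operand's closure size = 1 (its accept is not ε-reachable, so the closure stops there)
  (bb)*|(a(b|a))*|ab → new start ε-reaches every alternative's start; at least one alternative accepts ε, so the union's new accept is reached too: C = 1 + 3 + 3 + 1 + 1 = 9

9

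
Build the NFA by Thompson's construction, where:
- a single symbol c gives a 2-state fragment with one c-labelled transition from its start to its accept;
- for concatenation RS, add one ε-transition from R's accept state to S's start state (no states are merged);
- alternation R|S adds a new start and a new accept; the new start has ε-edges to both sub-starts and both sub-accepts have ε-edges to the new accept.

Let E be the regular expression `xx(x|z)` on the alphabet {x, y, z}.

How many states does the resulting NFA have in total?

By structural recursion:
Each of the 4 symbol leaves contributes a 2-state fragment.
  x|z = 6 states
  xx(x|z) = 10 states

10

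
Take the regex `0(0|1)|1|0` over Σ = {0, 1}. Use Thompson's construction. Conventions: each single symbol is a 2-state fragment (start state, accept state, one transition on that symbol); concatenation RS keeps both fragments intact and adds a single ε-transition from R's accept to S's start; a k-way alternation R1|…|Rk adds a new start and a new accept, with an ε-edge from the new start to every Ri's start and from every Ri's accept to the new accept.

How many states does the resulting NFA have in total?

14

Bottom-up over the parse tree:
Each of the 5 symbol leaves contributes a 2-state fragment.
  0|1 → 6 states
  0(0|1) → 8 states
  0(0|1)|1|0 → 14 states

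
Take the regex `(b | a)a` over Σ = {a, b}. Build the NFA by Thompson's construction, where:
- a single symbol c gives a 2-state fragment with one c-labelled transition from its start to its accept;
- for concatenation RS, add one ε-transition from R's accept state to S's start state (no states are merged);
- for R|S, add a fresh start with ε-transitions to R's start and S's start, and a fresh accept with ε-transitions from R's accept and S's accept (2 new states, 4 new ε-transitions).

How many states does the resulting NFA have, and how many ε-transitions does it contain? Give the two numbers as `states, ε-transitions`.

Building bottom-up:
Each of the 3 symbol leaves contributes 2 states and 0 ε-transitions.
  b | a → 6 states, 4 ε-transitions
  (b | a)a → 8 states, 5 ε-transitions

8, 5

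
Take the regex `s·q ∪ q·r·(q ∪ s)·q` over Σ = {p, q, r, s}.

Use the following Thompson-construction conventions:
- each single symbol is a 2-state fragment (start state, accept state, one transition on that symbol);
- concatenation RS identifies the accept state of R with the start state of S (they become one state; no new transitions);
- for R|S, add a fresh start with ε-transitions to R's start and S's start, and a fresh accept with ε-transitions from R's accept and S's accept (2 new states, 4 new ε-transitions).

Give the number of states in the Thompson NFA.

14

Recursing over subexpressions:
Each of the 7 symbol leaves contributes a 2-state fragment.
  s·q — 3 states
  q ∪ s — 6 states
  q·r·(q ∪ s)·q — 9 states
  s·q ∪ q·r·(q ∪ s)·q — 14 states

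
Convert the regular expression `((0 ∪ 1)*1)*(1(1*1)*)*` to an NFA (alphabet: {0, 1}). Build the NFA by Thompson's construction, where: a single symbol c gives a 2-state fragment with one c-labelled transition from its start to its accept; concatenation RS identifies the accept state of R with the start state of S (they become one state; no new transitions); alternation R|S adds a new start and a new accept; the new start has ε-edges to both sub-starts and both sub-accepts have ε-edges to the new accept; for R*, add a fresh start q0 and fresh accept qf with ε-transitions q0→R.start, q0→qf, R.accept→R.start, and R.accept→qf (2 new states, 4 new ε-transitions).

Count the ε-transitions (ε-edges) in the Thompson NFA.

Per subexpression:
Each of the 6 symbol leaves contributes 0 ε-transitions.
  0 ∪ 1 : 4 ε-transitions
  (0 ∪ 1)* : 8 ε-transitions
  (0 ∪ 1)*1 : 8 ε-transitions
  ((0 ∪ 1)*1)* : 12 ε-transitions
  1* : 4 ε-transitions
  1*1 : 4 ε-transitions
  (1*1)* : 8 ε-transitions
  1(1*1)* : 8 ε-transitions
  (1(1*1)*)* : 12 ε-transitions
  ((0 ∪ 1)*1)*(1(1*1)*)* : 24 ε-transitions

24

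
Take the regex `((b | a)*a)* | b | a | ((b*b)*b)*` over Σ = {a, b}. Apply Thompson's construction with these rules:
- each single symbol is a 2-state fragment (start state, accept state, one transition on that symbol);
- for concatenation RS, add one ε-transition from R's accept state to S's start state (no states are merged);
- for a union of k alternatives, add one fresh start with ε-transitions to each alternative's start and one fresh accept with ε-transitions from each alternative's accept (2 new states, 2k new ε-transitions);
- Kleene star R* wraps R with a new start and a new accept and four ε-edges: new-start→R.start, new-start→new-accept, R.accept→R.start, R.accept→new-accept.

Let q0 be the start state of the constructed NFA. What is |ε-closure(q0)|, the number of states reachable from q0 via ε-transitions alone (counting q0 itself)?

21

Work bottom-up. For each fragment F, track |ε-closure(F.start)| and whether F's accept lies in that closure (i.e. whether F accepts ε). A single-symbol fragment has closure size 1 and does not accept ε.
  b | a — |closure| = 1 + 1 + 1 = 3 (the new accept is not ε-reachable since no branch accepts ε)
  (b | a)* — new start has ε-edges to the inner start and to the new accept, so |closure| = 2 + 3 = 5
  (b | a)*a — the left operand accepts ε, so the closure extends into the next operand (via the concat ε-link); |closure| = 5 + 1 = 6
  ((b | a)*a)* — |closure| = 1 (new start) + 6 (body) + 1 (new accept) = 8
  b* — the star's fresh start ε-reaches both the body's start and the fresh accept: |closure| = 2 + 1 = 3
  b*b — the left operand accepts ε, so the closure extends into the next operand (via the concat ε-link); |closure| = 3 + 1 = 4
  (b*b)* — the star's fresh start ε-reaches both the body's start and the fresh accept: |closure| = 2 + 4 = 6
  (b*b)*b — the left operand accepts ε, so the closure extends into the next operand (via the concat ε-link); |closure| = 6 + 1 = 7
  ((b*b)*b)* — the star's fresh start ε-reaches both the body's start and the fresh accept: |closure| = 2 + 7 = 9
  ((b | a)*a)* | b | a | ((b*b)*b)* — |closure| = 1 (new start) + (8 + 1 + 1 + 9) + 1 (new accept, since some branch ε-reaches its own accept) = 21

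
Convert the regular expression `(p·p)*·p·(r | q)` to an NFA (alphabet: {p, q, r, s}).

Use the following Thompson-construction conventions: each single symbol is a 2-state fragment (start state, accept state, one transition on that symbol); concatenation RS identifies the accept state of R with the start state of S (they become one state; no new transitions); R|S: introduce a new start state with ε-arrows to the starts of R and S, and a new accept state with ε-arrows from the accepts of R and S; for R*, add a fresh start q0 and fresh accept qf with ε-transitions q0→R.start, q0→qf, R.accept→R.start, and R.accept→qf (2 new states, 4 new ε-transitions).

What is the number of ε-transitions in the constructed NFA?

Per subexpression:
Each of the 5 symbol leaves contributes 0 ε-transitions.
  p·p → 0 ε-transitions
  (p·p)* → 4 ε-transitions
  r | q → 4 ε-transitions
  (p·p)*·p·(r | q) → 8 ε-transitions

8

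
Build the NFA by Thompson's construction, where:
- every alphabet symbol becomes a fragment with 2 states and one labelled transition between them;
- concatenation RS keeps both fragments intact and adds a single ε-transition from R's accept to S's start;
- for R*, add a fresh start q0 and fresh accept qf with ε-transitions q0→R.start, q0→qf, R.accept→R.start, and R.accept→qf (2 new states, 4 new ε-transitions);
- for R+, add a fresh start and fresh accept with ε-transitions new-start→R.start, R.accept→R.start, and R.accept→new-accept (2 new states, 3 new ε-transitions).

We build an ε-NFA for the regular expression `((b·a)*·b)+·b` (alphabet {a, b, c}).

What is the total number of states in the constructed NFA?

Recursing over subexpressions:
Each of the 4 symbol leaves contributes a 2-state fragment.
  b·a : 4 states
  (b·a)* : 6 states
  (b·a)*·b : 8 states
  ((b·a)*·b)+ : 10 states
  ((b·a)*·b)+·b : 12 states

12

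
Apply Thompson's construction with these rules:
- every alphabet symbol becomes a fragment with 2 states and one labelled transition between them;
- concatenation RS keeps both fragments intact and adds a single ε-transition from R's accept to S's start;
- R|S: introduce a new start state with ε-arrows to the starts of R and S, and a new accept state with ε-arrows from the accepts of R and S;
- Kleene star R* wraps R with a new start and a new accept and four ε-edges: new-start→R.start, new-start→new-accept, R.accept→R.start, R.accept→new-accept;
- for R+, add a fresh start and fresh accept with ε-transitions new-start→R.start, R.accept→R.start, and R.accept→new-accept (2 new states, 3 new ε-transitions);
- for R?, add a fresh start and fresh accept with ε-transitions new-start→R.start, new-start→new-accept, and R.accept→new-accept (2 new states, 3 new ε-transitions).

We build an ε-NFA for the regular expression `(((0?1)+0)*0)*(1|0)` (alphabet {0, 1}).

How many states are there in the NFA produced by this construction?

22

Bottom-up over the parse tree:
Each of the 6 symbol leaves contributes a 2-state fragment.
  0? : 4 states
  0?1 : 6 states
  (0?1)+ : 8 states
  (0?1)+0 : 10 states
  ((0?1)+0)* : 12 states
  ((0?1)+0)*0 : 14 states
  (((0?1)+0)*0)* : 16 states
  1|0 : 6 states
  (((0?1)+0)*0)*(1|0) : 22 states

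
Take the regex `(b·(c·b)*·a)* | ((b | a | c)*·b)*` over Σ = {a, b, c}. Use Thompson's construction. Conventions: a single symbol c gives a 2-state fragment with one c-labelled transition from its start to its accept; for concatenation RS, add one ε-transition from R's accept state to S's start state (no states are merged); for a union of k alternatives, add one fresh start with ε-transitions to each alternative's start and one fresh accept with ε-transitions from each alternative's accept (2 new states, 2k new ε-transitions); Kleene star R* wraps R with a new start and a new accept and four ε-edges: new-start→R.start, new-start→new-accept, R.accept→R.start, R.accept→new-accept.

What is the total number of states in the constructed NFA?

Bottom-up over the parse tree:
Each of the 8 symbol leaves contributes a 2-state fragment.
  c·b = 4 states
  (c·b)* = 6 states
  b·(c·b)*·a = 10 states
  (b·(c·b)*·a)* = 12 states
  b | a | c = 8 states
  (b | a | c)* = 10 states
  (b | a | c)*·b = 12 states
  ((b | a | c)*·b)* = 14 states
  (b·(c·b)*·a)* | ((b | a | c)*·b)* = 28 states

28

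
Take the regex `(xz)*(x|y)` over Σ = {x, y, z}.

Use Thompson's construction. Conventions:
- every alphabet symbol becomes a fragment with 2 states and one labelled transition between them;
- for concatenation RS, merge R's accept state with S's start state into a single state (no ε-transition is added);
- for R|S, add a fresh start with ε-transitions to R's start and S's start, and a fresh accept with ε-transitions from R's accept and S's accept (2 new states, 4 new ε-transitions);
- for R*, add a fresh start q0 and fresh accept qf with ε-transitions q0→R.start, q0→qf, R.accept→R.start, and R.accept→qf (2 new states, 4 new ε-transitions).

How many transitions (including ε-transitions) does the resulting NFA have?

12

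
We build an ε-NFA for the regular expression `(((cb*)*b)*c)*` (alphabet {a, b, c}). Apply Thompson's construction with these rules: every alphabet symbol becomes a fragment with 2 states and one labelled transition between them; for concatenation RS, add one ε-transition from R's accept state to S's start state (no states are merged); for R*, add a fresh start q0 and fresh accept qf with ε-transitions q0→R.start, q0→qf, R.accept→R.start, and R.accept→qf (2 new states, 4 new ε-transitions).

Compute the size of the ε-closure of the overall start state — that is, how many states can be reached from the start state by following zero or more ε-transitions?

9

Let C(F) = |ε-closure(F.start)| within fragment F, and note whether F accepts ε. Symbol fragments have C = 1 and do not accept ε. Then:
  b* → |closure| = 1 (new start) + 1 (body) + 1 (new accept) = 3
  cb* → |closure| equals the left operand's closure size = 1 (its accept is not ε-reachable, so the closure stops there)
  (cb*)* → the star's fresh start ε-reaches both the body's start and the fresh accept: |closure| = 2 + 1 = 3
  (cb*)*b → the left operand accepts ε, so the closure extends into the next operand (via the concat ε-link); |closure| = 3 + 1 = 4
  ((cb*)*b)* → the star's fresh start ε-reaches both the body's start and the fresh accept: |closure| = 2 + 4 = 6
  ((cb*)*b)*c → the left operand accepts ε, so the closure extends into the next operand (via the concat ε-link); |closure| = 6 + 1 = 7
  (((cb*)*b)*c)* → the star's fresh start ε-reaches both the body's start and the fresh accept: |closure| = 2 + 7 = 9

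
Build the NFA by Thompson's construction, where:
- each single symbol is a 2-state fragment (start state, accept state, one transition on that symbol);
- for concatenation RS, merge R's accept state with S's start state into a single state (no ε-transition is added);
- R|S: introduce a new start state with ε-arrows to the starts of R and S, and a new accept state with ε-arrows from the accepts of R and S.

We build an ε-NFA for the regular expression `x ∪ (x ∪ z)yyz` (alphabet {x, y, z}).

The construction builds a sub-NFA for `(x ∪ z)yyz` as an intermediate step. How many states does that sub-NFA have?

Fragment for `(x ∪ z)yyz`:
Each of the 5 symbol leaves contributes a 2-state fragment.
  x ∪ z : 6 states
  (x ∪ z)yyz : 9 states

9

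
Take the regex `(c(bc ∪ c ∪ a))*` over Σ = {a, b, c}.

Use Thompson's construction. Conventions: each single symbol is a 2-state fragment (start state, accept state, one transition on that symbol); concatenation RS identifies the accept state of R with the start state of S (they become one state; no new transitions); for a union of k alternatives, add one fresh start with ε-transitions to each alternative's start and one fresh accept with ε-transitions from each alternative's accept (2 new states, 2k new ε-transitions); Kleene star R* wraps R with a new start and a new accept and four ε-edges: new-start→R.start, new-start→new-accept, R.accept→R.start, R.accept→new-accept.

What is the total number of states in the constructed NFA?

Bottom-up over the parse tree:
Each of the 5 symbol leaves contributes a 2-state fragment.
  bc : 3 states
  bc ∪ c ∪ a : 9 states
  c(bc ∪ c ∪ a) : 10 states
  (c(bc ∪ c ∪ a))* : 12 states

12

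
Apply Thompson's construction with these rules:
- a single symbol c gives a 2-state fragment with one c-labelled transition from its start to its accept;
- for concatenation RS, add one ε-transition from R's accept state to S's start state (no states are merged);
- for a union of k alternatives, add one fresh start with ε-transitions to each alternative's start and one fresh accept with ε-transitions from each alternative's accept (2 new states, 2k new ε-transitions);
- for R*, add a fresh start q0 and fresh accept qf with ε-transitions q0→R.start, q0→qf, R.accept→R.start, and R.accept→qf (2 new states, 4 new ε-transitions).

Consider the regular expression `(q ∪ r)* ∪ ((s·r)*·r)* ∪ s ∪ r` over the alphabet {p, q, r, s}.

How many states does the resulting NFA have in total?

By structural recursion:
Each of the 7 symbol leaves contributes a 2-state fragment.
  q ∪ r : 6 states
  (q ∪ r)* : 8 states
  s·r : 4 states
  (s·r)* : 6 states
  (s·r)*·r : 8 states
  ((s·r)*·r)* : 10 states
  (q ∪ r)* ∪ ((s·r)*·r)* ∪ s ∪ r : 24 states

24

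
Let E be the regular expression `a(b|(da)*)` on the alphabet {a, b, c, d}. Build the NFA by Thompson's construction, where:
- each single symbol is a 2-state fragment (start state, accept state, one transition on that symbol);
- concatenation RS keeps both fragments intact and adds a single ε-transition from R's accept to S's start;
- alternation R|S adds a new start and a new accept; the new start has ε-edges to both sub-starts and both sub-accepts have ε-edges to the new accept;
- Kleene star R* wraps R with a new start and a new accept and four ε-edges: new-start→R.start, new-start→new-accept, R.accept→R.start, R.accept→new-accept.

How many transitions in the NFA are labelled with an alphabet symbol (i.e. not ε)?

Recursing over subexpressions:
Each of the 4 symbol leaves contributes exactly 1 symbol transition.
  da = 2 symbol transitions
  (da)* = 2 symbol transitions
  b|(da)* = 3 symbol transitions
  a(b|(da)*) = 4 symbol transitions

4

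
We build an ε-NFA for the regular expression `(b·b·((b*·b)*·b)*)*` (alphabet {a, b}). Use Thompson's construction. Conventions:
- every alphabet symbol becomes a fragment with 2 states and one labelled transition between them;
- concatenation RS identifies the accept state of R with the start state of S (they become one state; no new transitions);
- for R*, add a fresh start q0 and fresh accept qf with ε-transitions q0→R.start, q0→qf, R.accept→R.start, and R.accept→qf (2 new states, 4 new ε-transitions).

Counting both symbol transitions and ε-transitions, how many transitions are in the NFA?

21

By structural recursion:
Each of the 5 symbol leaves contributes 1 transition (1 symbol, 0 ε).
  b* — 5 transitions (1 symbol, 4 ε)
  b*·b — 6 transitions (2 symbol, 4 ε)
  (b*·b)* — 10 transitions (2 symbol, 8 ε)
  (b*·b)*·b — 11 transitions (3 symbol, 8 ε)
  ((b*·b)*·b)* — 15 transitions (3 symbol, 12 ε)
  b·b·((b*·b)*·b)* — 17 transitions (5 symbol, 12 ε)
  (b·b·((b*·b)*·b)*)* — 21 transitions (5 symbol, 16 ε)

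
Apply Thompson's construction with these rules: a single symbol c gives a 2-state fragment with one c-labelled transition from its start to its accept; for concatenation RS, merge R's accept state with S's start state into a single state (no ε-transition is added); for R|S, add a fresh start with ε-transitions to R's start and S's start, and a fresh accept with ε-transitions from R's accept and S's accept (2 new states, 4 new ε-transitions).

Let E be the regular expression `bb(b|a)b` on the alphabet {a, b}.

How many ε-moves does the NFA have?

4

Bottom-up over the parse tree:
Each of the 5 symbol leaves contributes 0 ε-transitions.
  b|a = 4 ε-transitions
  bb(b|a)b = 4 ε-transitions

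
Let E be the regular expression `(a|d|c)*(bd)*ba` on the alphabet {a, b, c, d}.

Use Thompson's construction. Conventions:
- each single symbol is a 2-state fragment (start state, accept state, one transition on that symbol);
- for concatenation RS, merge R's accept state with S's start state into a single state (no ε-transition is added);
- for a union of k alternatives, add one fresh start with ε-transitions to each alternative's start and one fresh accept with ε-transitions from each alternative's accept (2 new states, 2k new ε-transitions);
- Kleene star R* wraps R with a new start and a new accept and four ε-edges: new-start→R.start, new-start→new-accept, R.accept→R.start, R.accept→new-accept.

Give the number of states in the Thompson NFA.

Building bottom-up:
Each of the 7 symbol leaves contributes a 2-state fragment.
  a|d|c — 8 states
  (a|d|c)* — 10 states
  bd — 3 states
  (bd)* — 5 states
  (a|d|c)*(bd)*ba — 16 states

16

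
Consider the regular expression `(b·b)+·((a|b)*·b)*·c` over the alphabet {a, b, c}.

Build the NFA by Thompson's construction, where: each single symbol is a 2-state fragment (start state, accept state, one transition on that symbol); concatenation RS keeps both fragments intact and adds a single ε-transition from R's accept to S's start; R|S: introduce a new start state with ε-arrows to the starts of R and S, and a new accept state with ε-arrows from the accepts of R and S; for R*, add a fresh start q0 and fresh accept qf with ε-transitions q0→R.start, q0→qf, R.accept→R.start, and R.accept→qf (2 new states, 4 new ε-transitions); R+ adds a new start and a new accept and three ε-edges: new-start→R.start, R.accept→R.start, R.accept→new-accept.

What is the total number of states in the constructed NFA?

20

Building bottom-up:
Each of the 6 symbol leaves contributes a 2-state fragment.
  b·b = 4 states
  (b·b)+ = 6 states
  a|b = 6 states
  (a|b)* = 8 states
  (a|b)*·b = 10 states
  ((a|b)*·b)* = 12 states
  (b·b)+·((a|b)*·b)*·c = 20 states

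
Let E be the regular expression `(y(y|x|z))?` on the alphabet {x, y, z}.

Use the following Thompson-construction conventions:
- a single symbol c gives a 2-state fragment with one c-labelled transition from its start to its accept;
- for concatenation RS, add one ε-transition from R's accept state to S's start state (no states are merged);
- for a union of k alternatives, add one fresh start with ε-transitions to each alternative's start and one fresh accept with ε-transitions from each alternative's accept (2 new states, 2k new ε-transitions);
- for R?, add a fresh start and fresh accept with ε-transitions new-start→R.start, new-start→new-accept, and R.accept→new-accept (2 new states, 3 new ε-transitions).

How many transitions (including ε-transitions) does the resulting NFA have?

14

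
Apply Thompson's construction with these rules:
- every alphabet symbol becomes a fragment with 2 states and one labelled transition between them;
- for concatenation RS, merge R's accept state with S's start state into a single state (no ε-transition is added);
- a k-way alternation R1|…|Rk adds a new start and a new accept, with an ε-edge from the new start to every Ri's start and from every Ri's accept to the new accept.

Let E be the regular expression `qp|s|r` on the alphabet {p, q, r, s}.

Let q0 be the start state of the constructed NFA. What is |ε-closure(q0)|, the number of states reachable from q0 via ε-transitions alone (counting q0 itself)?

4

Compute the ε-closure size of each fragment's start state recursively; a symbol fragment's start has no outgoing ε-edge, so its closure is just itself (size 1).
  qp → same as the first factor's closure: |closure| = 1
  qp|s|r → new start ε-reaches every alternative's start; none of them accept ε, so the new accept is not reached: |closure| = 1 + 1 + 1 + 1 = 4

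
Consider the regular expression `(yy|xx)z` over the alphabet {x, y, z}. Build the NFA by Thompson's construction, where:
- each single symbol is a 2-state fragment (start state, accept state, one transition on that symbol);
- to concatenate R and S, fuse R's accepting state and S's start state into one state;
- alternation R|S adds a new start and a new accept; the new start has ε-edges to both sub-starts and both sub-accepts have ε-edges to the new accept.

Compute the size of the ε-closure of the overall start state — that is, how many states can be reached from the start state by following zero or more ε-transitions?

Work bottom-up. For each fragment F, track |ε-closure(F.start)| and whether F's accept lies in that closure (i.e. whether F accepts ε). A single-symbol fragment has closure size 1 and does not accept ε.
  yy — |ε-closure| equals the left operand's closure size = 1 (its accept is not ε-reachable, so the closure stops there)
  xx — |ε-closure| equals the left operand's closure size = 1 (its accept is not ε-reachable, so the closure stops there)
  yy|xx — new start ε-reaches every alternative's start; none of them accept ε, so the new accept is not reached: |ε-closure| = 1 + 1 + 1 = 3
  (yy|xx)z — same as the first factor's closure: |ε-closure| = 3

3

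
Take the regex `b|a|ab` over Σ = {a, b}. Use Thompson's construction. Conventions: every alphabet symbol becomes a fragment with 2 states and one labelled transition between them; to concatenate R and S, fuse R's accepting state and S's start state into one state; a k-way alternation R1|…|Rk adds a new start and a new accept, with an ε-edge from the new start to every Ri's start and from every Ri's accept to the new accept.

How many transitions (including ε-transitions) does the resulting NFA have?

10

Bottom-up over the parse tree:
Each of the 4 symbol leaves contributes 1 transition (1 symbol, 0 ε).
  ab = 2 transitions (2 symbol, 0 ε)
  b|a|ab = 10 transitions (4 symbol, 6 ε)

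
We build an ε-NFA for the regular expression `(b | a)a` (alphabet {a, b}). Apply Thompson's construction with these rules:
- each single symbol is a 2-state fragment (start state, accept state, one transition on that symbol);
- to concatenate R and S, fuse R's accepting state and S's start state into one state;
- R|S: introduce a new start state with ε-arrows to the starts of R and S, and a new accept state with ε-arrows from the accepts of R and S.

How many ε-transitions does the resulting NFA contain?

By structural recursion:
Each of the 3 symbol leaves contributes 0 ε-transitions.
  b | a → 4 ε-transitions
  (b | a)a → 4 ε-transitions

4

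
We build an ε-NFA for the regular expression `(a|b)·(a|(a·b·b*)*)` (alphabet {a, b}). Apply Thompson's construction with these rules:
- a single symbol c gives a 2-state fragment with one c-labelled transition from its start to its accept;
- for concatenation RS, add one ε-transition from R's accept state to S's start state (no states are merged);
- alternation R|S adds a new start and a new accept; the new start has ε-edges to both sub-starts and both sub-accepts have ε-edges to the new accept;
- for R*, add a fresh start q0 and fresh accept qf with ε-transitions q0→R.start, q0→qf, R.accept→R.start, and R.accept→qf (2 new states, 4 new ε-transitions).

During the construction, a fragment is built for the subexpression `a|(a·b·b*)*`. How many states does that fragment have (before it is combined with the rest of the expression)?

14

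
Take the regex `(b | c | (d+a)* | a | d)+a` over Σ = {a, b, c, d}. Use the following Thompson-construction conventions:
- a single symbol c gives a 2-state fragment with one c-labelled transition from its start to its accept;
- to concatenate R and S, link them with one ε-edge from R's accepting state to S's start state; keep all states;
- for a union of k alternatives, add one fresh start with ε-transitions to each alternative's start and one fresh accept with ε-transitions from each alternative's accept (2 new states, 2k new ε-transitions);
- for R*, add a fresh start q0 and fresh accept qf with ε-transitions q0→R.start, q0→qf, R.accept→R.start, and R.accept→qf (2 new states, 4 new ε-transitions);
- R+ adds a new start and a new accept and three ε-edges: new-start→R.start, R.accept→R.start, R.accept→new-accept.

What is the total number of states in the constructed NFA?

22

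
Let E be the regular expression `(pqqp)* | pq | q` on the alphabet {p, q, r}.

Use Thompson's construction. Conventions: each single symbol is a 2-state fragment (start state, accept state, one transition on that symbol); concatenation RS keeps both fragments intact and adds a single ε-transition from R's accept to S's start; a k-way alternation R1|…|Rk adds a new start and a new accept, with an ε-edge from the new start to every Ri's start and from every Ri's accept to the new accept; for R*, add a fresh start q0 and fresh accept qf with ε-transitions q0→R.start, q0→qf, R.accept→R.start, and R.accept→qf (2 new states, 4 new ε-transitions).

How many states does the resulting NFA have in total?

18

Building bottom-up:
Each of the 7 symbol leaves contributes a 2-state fragment.
  pqqp → 8 states
  (pqqp)* → 10 states
  pq → 4 states
  (pqqp)* | pq | q → 18 states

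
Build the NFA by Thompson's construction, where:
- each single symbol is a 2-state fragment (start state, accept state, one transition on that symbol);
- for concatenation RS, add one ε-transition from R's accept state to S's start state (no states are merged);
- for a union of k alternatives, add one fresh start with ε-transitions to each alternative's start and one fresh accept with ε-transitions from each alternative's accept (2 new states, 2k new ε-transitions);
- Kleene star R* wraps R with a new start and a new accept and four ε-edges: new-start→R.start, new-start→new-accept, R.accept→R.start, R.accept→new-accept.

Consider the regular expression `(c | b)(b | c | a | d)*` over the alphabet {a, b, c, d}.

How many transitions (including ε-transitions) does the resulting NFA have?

Building bottom-up:
Each of the 6 symbol leaves contributes 1 transition (1 symbol, 0 ε).
  c | b — 6 transitions (2 symbol, 4 ε)
  b | c | a | d — 12 transitions (4 symbol, 8 ε)
  (b | c | a | d)* — 16 transitions (4 symbol, 12 ε)
  (c | b)(b | c | a | d)* — 23 transitions (6 symbol, 17 ε)

23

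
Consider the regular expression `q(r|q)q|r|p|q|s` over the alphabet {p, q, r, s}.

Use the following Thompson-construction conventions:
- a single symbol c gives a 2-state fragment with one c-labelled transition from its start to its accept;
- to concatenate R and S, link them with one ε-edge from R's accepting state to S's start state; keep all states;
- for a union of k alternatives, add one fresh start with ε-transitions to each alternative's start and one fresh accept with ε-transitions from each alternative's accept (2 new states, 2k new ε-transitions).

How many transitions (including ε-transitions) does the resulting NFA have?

24

By structural recursion:
Each of the 8 symbol leaves contributes 1 transition (1 symbol, 0 ε).
  r|q = 6 transitions (2 symbol, 4 ε)
  q(r|q)q = 10 transitions (4 symbol, 6 ε)
  q(r|q)q|r|p|q|s = 24 transitions (8 symbol, 16 ε)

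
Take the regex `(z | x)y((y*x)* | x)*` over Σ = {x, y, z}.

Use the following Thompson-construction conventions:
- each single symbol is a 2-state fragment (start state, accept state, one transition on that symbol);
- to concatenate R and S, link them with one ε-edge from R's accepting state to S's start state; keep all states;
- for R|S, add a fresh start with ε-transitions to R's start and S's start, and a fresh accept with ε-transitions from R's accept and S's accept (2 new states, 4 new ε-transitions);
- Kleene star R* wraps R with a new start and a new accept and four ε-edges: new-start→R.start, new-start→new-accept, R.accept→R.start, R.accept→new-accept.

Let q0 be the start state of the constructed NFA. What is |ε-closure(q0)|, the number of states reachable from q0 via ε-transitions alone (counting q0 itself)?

3

Work bottom-up. For each fragment F, track |ε-closure(F.start)| and whether F's accept lies in that closure (i.e. whether F accepts ε). A single-symbol fragment has closure size 1 and does not accept ε.
  z | x : new start ε-reaches every alternative's start; none of them accept ε, so the new accept is not reached: C = 1 + 1 + 1 = 3
  y* : the star's fresh start ε-reaches both the body's start and the fresh accept: C = 2 + 1 = 3
  y*x : the left operand accepts ε, so the closure extends into the next operand (via the concat ε-link); C = 3 + 1 = 4
  (y*x)* : the star's fresh start ε-reaches both the body's start and the fresh accept: C = 2 + 4 = 6
  (y*x)* | x : C = 1 (new start) + (6 + 1) + 1 (new accept, since some branch ε-reaches its own accept) = 9
  ((y*x)* | x)* : C = 1 (new start) + 9 (body) + 1 (new accept) = 11
  (z | x)y((y*x)* | x)* : same as the first factor's closure: C = 3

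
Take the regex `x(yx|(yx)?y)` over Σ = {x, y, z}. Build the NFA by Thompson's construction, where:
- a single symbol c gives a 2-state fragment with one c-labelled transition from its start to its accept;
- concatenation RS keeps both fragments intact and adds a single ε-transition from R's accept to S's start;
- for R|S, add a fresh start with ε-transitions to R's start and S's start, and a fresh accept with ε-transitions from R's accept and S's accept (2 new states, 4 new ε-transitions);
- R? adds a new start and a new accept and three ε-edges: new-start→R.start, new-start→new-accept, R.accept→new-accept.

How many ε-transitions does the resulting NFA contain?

By structural recursion:
Each of the 6 symbol leaves contributes 0 ε-transitions.
  yx → 1 ε-transition
  yx → 1 ε-transition
  (yx)? → 4 ε-transitions
  (yx)?y → 5 ε-transitions
  yx|(yx)?y → 10 ε-transitions
  x(yx|(yx)?y) → 11 ε-transitions

11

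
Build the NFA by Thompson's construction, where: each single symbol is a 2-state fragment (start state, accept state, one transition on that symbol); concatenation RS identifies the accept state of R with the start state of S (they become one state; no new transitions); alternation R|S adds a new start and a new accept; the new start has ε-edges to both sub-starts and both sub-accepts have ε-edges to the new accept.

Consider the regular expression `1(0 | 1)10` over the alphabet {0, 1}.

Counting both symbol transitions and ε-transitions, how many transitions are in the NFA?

9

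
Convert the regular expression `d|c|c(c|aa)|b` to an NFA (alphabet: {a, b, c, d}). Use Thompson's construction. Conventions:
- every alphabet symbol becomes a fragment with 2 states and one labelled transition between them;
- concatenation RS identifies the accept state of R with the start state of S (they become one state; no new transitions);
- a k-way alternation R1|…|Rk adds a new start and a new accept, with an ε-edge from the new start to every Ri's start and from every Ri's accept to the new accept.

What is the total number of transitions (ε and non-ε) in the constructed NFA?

19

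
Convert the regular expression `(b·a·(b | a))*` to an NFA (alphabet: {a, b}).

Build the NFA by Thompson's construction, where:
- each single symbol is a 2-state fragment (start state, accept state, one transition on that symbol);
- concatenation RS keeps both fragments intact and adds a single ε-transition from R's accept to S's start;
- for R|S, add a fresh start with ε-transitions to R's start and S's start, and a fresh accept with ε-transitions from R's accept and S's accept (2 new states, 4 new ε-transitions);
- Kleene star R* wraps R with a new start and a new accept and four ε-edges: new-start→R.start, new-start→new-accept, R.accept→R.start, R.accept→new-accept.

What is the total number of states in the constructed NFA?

12

Per subexpression:
Each of the 4 symbol leaves contributes a 2-state fragment.
  b | a : 6 states
  b·a·(b | a) : 10 states
  (b·a·(b | a))* : 12 states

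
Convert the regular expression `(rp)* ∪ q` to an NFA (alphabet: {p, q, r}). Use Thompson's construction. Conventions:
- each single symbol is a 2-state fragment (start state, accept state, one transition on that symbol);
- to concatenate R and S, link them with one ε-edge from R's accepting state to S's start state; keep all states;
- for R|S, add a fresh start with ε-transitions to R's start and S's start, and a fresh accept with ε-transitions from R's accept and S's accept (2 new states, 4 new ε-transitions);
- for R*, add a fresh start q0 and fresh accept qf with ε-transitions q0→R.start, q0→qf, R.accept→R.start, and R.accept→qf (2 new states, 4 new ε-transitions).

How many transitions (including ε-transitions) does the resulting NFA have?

Building bottom-up:
Each of the 3 symbol leaves contributes 1 transition (1 symbol, 0 ε).
  rp — 3 transitions (2 symbol, 1 ε)
  (rp)* — 7 transitions (2 symbol, 5 ε)
  (rp)* ∪ q — 12 transitions (3 symbol, 9 ε)

12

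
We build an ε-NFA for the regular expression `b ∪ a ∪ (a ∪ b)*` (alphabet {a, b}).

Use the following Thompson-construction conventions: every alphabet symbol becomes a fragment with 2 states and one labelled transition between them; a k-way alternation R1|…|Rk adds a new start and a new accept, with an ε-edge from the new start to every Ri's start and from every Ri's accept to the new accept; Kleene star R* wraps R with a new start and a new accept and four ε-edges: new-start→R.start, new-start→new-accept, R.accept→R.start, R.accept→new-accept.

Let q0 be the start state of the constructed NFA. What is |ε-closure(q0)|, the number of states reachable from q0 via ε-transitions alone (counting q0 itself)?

Let C(F) = |ε-closure(F.start)| within fragment F, and note whether F accepts ε. Symbol fragments have C = 1 and do not accept ε. Then:
  a ∪ b → |ε-closure| = 1 + 1 + 1 = 3 (the new accept is not ε-reachable since no branch accepts ε)
  (a ∪ b)* → the star's fresh start ε-reaches both the body's start and the fresh accept: |ε-closure| = 2 + 3 = 5
  b ∪ a ∪ (a ∪ b)* → |ε-closure| = 1 (new start) + (1 + 1 + 5) + 1 (new accept, since some branch ε-reaches its own accept) = 9

9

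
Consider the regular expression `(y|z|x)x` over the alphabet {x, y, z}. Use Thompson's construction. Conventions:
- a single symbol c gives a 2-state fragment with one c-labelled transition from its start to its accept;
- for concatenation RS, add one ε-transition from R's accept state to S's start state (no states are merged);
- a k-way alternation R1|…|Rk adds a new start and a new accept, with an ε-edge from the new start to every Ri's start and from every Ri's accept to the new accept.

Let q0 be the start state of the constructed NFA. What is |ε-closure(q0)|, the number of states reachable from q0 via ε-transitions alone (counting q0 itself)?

Work bottom-up. For each fragment F, track |ε-closure(F.start)| and whether F's accept lies in that closure (i.e. whether F accepts ε). A single-symbol fragment has closure size 1 and does not accept ε.
  y|z|x → new start ε-reaches every alternative's start; none of them accept ε, so the new accept is not reached: |ε-closure| = 1 + 1 + 1 + 1 = 4
  (y|z|x)x → |ε-closure| equals the left operand's closure size = 4 (its accept is not ε-reachable, so the closure stops there)

4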